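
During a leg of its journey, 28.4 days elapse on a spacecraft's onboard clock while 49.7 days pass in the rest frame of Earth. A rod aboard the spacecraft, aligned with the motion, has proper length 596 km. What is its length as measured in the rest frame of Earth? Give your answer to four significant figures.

340.6 km

The time-dilation ratio gives γ = 49.7/28.4 = 1.75.
The rod contracts by the same γ: 596 km / 1.75 = 340.6 km.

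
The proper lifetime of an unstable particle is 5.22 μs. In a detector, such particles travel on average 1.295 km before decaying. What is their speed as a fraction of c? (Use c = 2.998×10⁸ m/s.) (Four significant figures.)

0.6375c

Lab distance = (lab lifetime)·v = γτ·βc, so βγ = d/(cτ) = 1295/(2.998×10⁸ × 5.220×10^-6) = 0.8275.
With βγ = 0.8275: γ² = 1 + (βγ)² = 1.684756, and β = (βγ)/γ = 0.8275/1.29798 = 0.6375.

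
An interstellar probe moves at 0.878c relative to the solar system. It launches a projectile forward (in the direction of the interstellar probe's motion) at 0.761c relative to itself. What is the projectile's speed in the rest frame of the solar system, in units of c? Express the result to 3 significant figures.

In units of c, u = (u' + v)/(1 + u'v) with u' = 0.761 and v = 0.878.
Numerator: 0.761 + 0.878 = 1.639. Denominator: 1 + (0.761)(0.878) = 1.668158.
u = 1.639/1.668158 = 0.98252, so the speed is 0.983c.

0.983c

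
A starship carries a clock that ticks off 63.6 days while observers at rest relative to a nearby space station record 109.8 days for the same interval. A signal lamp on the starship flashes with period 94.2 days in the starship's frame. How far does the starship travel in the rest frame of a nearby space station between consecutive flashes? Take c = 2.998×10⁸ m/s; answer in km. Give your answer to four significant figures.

3.434×10^12 km

The time-dilation ratio gives γ = 109.8/63.6 = 1.72642.
β = √(1 − 1/γ²) = 0.81516. Lab-frame period = γτ = 1.72642×94.2 days = 162.63 days. Distance = βc × γτ = 0.81516 × 2.998×10⁸ m/s × 14051232 s = 3.4339×10^15 m = 3.434×10^12 km.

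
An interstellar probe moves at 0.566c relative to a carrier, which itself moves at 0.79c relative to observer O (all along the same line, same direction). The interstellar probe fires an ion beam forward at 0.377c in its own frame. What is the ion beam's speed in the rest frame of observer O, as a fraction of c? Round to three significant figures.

Compose velocities in two stages. Stage 1 (into S'): u₁ = (0.377+0.566)/(1+0.377×0.566) = 0.77717.
Stage 2 (into S): u = (0.77717+0.79)/(1+0.77717×0.79) = 0.97101, so the speed is 0.971c.

0.971c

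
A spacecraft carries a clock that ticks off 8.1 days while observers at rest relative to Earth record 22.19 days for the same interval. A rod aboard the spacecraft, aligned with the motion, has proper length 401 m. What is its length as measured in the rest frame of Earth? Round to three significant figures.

146 m

The time-dilation ratio gives γ = 22.19/8.1 = 2.73951.
L = L₀/γ = 401/2.73951 = 146 m.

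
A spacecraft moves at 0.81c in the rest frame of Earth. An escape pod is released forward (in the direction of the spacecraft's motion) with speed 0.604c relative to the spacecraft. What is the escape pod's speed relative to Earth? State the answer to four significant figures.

0.9495c

In units of c, u = (u' + v)/(1 + u'v) with u' = 0.604 and v = 0.81.
Numerator: 0.604 + 0.81 = 1.414. Denominator: 1 + (0.604)(0.81) = 1.48924.
u = 1.414/1.48924 = 0.94948, so the speed is 0.9495c.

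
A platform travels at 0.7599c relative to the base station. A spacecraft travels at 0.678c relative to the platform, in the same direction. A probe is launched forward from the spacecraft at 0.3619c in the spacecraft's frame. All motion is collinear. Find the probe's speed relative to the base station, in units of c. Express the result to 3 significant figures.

0.976c

Compose velocities in two stages. Stage 1 (into S'): u₁ = (0.3619+0.678)/(1+0.3619×0.678) = 0.83501.
Stage 2 (into S): u = (0.83501+0.7599)/(1+0.83501×0.7599) = 0.97576, so the speed is 0.976c.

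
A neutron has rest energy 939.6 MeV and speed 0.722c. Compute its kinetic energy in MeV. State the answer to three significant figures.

418 MeV

γ = 1/√(1 − β²) = 1/√(1 − 0.521284) = 1/√0.478716 = 1/0.691893 = 1.44531.
Kinetic energy: K = (γ − 1)mc² = (1.44531 − 1) × 939.6 MeV = 0.44531 × 939.6 = 418 MeV.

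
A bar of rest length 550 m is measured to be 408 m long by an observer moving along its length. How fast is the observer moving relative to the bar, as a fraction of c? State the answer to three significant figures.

Length contraction gives γ = L₀/L = 550/408 = 1.348.
β = √(1 − 1/γ²) = √0.449674 = 0.671.

0.671c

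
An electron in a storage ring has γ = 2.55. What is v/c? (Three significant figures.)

0.920

β = √(1 − 1/γ²) = √(1 − 1/6.5025) = √0.846213 = 0.920.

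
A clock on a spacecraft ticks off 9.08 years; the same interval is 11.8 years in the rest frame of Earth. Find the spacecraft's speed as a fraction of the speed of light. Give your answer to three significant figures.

0.639c

γ = Δt/Δτ = 11.8/9.08 = 1.2996.
β = √(1 − 1/γ²) = √(1 − 0.59208) = √0.40792 = 0.639.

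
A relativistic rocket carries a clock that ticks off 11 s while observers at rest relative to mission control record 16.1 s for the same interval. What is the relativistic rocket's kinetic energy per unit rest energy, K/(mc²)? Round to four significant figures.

0.4636

From Δt = γΔτ: γ = 16.1/11 = 1.46364.
K/(mc²) = γ − 1 = 1.46364 − 1 = 0.4636.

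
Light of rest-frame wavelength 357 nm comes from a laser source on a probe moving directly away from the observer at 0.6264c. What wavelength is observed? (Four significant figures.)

Relativistic Doppler for wavelength: λ_obs = λ_src · √((1+β)/(1−β)).
With β = 0.6264: factor = √(1.6264/0.3736) = 2.0865.
λ_obs = 357 × 2.0865 = 744.9 nm.

744.9 nm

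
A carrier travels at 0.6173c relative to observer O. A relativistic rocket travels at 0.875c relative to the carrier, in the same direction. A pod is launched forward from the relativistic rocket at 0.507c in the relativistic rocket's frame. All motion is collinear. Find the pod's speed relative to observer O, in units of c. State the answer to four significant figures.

First combine the pod and relativistic rocket (S''→S'): u₁ = (0.507 + 0.875)/(1 + 0.507×0.875) = 1.382/1.443625 = 0.95731.
Then combine with the carrier (S'→S): u = (0.95731 + 0.6173)/(1 + 0.95731×0.6173) = 1.57461/1.590947463 = 0.98973.

0.9897c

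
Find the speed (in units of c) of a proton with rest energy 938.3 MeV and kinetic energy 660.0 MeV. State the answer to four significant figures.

0.8095c

γ = 1 + K/(mc²) = 1 + 660.0/938.3 = 1.7034.
β = √(1 − 1/γ²) = √(1 − 0.344641) = √0.655359 = 0.8095.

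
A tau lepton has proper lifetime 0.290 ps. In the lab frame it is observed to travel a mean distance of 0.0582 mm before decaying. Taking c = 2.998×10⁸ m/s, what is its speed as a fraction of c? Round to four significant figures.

0.5563c

Let x = d/(cτ) = 5.820×10^-5 m / (2.998×10⁸ m/s × 2.900×10^-13 s) = 0.66941. Since d = βγcτ, x = βγ = β/√(1−β²).
Solving: β² = x²/(1+x²) = 0.44811/1.44811 = 0.309445, so β = 0.5563.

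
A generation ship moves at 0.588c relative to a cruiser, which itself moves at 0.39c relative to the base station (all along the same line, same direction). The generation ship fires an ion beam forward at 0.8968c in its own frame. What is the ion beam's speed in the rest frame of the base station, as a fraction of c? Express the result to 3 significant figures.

First combine the ion beam and generation ship (S''→S'): u₁ = (0.8968 + 0.588)/(1 + 0.8968×0.588) = 1.4848/1.5273184 = 0.97216.
Then combine with the cruiser (S'→S): u = (0.97216 + 0.39)/(1 + 0.97216×0.39) = 1.36216/1.3791424 = 0.98769.

0.988c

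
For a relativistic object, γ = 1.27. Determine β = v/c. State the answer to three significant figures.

0.616

β = √(1 − 1/γ²) = √(1 − 1/1.6129) = √0.379999 = 0.616.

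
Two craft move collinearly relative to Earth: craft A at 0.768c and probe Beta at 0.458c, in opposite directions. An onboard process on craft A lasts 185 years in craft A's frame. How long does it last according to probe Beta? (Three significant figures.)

439 years

The velocity of craft A relative to probe Beta is (0.768 + 0.458)c / (1 + 0.768×0.458) = 0.90698c; relative speed 0.90698c.
At |u| = 0.90698c, γ = (1 − 0.822613)^(−1/2) = 2.3743.
The clock on craft A records proper time, so probe Beta measures Δt = γΔτ = 2.3743 × 185 = 439 years.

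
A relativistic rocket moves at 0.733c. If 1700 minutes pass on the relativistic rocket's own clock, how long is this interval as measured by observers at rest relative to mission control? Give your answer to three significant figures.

2500 minutes

Lorentz factor: γ = (1 − 0.537289)^(−1/2) = 1.4701.
Time dilation: Δt = γ·Δτ = 1.4701 × 1700 = 2500 minutes.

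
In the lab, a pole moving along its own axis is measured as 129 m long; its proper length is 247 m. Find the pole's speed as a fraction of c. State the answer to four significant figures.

Length contraction gives γ = L₀/L = 247/129 = 1.9147.
β = √(1 − 1/γ²) = √0.727229 = 0.8528.

0.8528c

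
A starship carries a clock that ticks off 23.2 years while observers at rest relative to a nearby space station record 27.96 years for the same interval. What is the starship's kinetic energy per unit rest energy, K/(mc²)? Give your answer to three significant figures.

From Δt = γΔτ: γ = 27.96/23.2 = 1.20517.
K/(mc²) = γ − 1 = 1.20517 − 1 = 0.205.

0.205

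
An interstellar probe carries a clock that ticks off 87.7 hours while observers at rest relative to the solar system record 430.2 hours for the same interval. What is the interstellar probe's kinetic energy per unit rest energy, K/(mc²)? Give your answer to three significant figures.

3.91

From Δt = γΔτ: γ = 430.2/87.7 = 4.90536.
Since K = (γ−1)mc², K/(mc²) = 4.90536 − 1 = 3.91.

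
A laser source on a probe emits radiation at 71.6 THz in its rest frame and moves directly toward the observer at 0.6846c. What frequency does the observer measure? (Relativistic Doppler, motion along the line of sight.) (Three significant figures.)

Relativistic Doppler (source moving toward): f_obs = f_src · √((1+β)/(1−β)).
With β = 0.6846: factor = √(1.6846/0.3154) = 2.3111.
f_obs = 71.6 × 2.3111 = 165 THz.

165 THz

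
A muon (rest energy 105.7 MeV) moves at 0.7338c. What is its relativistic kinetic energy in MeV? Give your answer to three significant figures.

Lorentz factor: γ = (1 − 0.53846244)^(−1/2) = 1.47196.
Kinetic energy: K = (γ − 1)mc² = (1.47196 − 1) × 105.7 MeV = 0.47196 × 105.7 = 49.9 MeV.

49.9 MeV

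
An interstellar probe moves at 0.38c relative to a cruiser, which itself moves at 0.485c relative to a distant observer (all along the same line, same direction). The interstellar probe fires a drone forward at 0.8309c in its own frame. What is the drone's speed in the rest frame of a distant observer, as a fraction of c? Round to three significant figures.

Apply u = (u'+v)/(1+u'v) twice. Drone in the cruiser frame: (0.8309+0.38)/(1+0.8309·0.38) = 1.2109/1.315742 = 0.92032c.
That velocity, transformed to the rest frame of a distant observer: (0.92032+0.485)/(1+0.92032·0.485) = 1.40532/1.4463552 = 0.97163c.

0.972c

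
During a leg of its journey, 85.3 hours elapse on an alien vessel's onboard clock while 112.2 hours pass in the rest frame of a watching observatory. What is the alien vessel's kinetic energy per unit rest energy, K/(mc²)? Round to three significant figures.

The time-dilation ratio gives γ = 112.2/85.3 = 1.31536.
Since K = (γ−1)mc², K/(mc²) = 1.31536 − 1 = 0.315.

0.315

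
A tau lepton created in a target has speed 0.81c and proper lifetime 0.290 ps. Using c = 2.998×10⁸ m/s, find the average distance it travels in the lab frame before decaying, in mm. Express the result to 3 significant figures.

With β = 0.81, γ = 1/√(1 − 0.81²) = 1/√0.3439 = 1.7052.
Lab-frame lifetime: Δt = γτ = 1.7052 × 0.290 ps = 0.49451 ps.
Distance: d = vΔt = 0.81 × 2.998×10⁸ m/s × 4.9451×10^-13 s = 1.20×10^-4 m = 0.120 mm.

0.120 mm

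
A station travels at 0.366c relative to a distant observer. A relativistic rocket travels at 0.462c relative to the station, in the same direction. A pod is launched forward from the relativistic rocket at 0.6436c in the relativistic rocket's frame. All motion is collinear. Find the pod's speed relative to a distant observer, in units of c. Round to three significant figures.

First combine the pod and relativistic rocket (S''→S'): u₁ = (0.6436 + 0.462)/(1 + 0.6436×0.462) = 1.1056/1.2973432 = 0.8522.
Then combine with the station (S'→S): u = (0.8522 + 0.366)/(1 + 0.8522×0.366) = 1.2182/1.3119052 = 0.92857.

0.929c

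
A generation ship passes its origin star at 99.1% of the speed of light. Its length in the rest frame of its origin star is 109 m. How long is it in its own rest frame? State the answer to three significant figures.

814 m

With β = 0.991, γ = 1/√(1 − 0.991²) = 1/√0.017919 = 7.4704.
Proper length: L₀ = γ·L = 7.4704 × 109 = 814 m.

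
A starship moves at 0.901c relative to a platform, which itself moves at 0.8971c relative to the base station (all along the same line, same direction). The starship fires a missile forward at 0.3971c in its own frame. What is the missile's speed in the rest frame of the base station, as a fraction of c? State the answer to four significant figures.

Apply u = (u'+v)/(1+u'v) twice. Missile in the platform frame: (0.3971+0.901)/(1+0.3971·0.901) = 1.2981/1.3577871 = 0.95604c.
That velocity, transformed to the rest frame of the base station: (0.95604+0.8971)/(1+0.95604·0.8971) = 1.85314/1.857663484 = 0.99756c.

0.9976c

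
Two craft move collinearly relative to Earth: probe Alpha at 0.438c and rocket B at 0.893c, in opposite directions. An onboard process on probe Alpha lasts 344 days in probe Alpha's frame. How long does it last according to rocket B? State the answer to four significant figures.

1183 days

Speed of probe Alpha in rocket B's frame: u = (v_A + v_B)/(1 + v_A v_B/c²) = (0.438 + 0.893)/(1 + 0.438×0.893) = 1.331/1.391134 = 0.95677; |u| = 0.95677c.
At |u| = 0.95677c, γ = (1 − 0.915409)^(−1/2) = 3.4383.
The clock on probe Alpha records proper time, so rocket B measures Δt = γΔτ = 3.4383 × 344 = 1183 days.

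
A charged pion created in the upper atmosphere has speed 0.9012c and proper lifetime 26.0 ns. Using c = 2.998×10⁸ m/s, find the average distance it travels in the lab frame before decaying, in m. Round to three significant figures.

16.2 m

γ = 1/√(1 − β²) = 1/√(1 − 0.81216144) = 1/√0.18783856 = 1/0.433403 = 2.3073.
Lab-frame lifetime: Δt = γτ = 2.3073 × 26.0 ns = 59.99 ns.
Distance: d = vΔt = 0.9012 × 2.998×10⁸ m/s × 5.9990×10^-8 s = 16.2 m.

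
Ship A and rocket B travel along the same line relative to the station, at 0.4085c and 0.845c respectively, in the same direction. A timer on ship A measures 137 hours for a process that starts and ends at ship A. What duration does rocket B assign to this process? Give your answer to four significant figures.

The velocity of ship A relative to rocket B is (0.4085 − 0.845)c / (1 − 0.4085×0.845) = −0.6666c; relative speed 0.6666c.
γ for this relative speed: γ = 1/√(1 − 0.444356) = 1.3415.
The clock on ship A records proper time, so rocket B measures Δt = γΔτ = 1.3415 × 137 = 183.8 hours.

183.8 hours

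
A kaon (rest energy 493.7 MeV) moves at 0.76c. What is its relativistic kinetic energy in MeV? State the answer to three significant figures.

With β = 0.76, γ = 1/√(1 − 0.76²) = 1/√0.4224 = 1.53864.
Kinetic energy: K = (γ − 1)mc² = (1.53864 − 1) × 493.7 MeV = 0.53864 × 493.7 = 266 MeV.

266 MeV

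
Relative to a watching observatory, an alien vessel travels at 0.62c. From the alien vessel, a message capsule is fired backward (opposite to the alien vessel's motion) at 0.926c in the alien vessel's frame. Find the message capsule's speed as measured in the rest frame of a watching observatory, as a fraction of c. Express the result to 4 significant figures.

Relativistic velocity addition: u = (u' + v)/(1 + u'v/c²), with u' = −0.926c and v = 0.62c.
Numerator: −0.926 + 0.62 = −0.306. Denominator: 1 + (−0.926)(0.62) = 0.42588.
u = −0.306/0.42588 = −0.71851, so the speed is 0.7185c.

0.7185c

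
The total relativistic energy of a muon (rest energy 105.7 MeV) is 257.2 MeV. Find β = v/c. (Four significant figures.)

γ = E/(mc²) = 257.2/105.7 = 2.4333.
β = √(1 − 1/γ²) = √(1 − 0.168892) = √0.831108 = 0.9117.

0.9117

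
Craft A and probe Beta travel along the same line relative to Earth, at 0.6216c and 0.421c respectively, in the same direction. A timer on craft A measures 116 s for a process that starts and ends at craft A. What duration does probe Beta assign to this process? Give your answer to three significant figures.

121 s

Transform craft A's velocity into probe Beta's frame: (0.6216 − 0.421)/(1 − 0.6216·0.421) = 0.2006/0.7383064, so the relative speed is 0.2717c.
At |u| = 0.2717c, γ = (1 − 0.0738209)^(−1/2) = 1.0391.
Craft A's interval is proper; time dilation gives Δt_B = γΔτ = 1.0391 × 116 s = 121 s.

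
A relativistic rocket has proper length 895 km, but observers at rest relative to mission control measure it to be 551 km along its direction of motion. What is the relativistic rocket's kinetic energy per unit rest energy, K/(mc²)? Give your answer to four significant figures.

0.6243

γ = L₀/L = 895/551 = 1.62432.
K/(mc²) = γ − 1 = 1.62432 − 1 = 0.6243.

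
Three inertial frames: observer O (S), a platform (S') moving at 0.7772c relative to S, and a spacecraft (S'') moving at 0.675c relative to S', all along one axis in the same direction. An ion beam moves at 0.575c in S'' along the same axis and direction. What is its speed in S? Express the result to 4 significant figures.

0.9870c

First combine the ion beam and spacecraft (S''→S'): u₁ = (0.575 + 0.675)/(1 + 0.575×0.675) = 1.25/1.388125 = 0.9005.
Then combine with the platform (S'→S): u = (0.9005 + 0.7772)/(1 + 0.9005×0.7772) = 1.6777/1.6998686 = 0.98696.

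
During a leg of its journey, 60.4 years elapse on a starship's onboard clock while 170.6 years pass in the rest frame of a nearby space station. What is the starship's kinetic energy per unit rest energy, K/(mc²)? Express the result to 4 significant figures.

γ = Δt/Δτ = 170.6/60.4 = 2.8245.
K/(mc²) = γ − 1 = 2.8245 − 1 = 1.825.

1.825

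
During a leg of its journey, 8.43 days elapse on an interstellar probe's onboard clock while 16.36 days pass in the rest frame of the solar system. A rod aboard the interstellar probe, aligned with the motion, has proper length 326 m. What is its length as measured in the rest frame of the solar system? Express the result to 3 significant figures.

From Δt = γΔτ: γ = 16.36/8.43 = 1.94069.
L = L₀/γ = 326/1.94069 = 168 m.

168 m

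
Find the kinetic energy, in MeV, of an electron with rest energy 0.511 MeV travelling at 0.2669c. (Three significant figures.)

With β = 0.2669, γ = 1/√(1 − 0.2669²) = 1/√0.92876439 = 1.037641.
Kinetic energy: K = (γ − 1)mc² = (1.037641 − 1) × 0.511 MeV = 0.037641 × 0.511 = 0.0192 MeV.

0.0192 MeV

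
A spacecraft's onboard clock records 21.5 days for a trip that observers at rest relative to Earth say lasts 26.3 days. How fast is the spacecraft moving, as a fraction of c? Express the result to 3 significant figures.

0.576c

γ = Δt/Δτ = 26.3/21.5 = 1.2233.
β = √(1 − 1/γ²) = √(1 − 0.668242) = √0.331758 = 0.576.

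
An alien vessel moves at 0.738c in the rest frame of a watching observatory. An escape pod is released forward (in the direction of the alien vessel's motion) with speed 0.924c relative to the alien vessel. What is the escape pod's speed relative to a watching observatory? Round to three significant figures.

Relativistic velocity addition: u = (u' + v)/(1 + u'v/c²), with u' = 0.924c and v = 0.738c.
Numerator: 0.924 + 0.738 = 1.662. Denominator: 1 + (0.924)(0.738) = 1.681912.
u = 1.662/1.681912 = 0.98816, so the speed is 0.988c.

0.988c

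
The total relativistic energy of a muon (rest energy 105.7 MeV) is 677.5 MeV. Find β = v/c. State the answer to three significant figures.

Total energy E = γmc² gives γ = 677.5/105.7 = 6.4096.
Hence β = √(1 − 1/γ²) = √(1 − 0.024341) = √0.975659 = 0.988.

0.988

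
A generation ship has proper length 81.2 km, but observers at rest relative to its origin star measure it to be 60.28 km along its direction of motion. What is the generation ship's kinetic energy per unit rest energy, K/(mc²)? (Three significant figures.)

0.347

Length contraction gives γ = L₀/L = 81.2/60.28 = 1.34705.
K/(mc²) = γ − 1 = 1.34705 − 1 = 0.347.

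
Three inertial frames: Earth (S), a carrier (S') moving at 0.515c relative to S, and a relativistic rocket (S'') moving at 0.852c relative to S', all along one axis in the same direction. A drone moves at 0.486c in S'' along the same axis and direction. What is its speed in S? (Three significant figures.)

Apply u = (u'+v)/(1+u'v) twice. Drone in the carrier frame: (0.486+0.852)/(1+0.486·0.852) = 1.338/1.414072 = 0.9462c.
That velocity, transformed to the rest frame of Earth: (0.9462+0.515)/(1+0.9462·0.515) = 1.4612/1.487293 = 0.98246c.

0.982c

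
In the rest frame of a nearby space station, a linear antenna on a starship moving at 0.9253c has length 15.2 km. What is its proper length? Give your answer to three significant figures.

γ = 1/√(1 − β²) = 1/√(1 − 0.85618009) = 1/√0.14381991 = 1/0.379236 = 2.6369.
Proper length: L₀ = γ·L = 2.6369 × 15.2 = 40.1 km.

40.1 km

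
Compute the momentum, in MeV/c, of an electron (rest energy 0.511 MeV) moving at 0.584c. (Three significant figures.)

0.368 MeV/c

β² = 0.341056, so γ = 1/√0.658944 = 1.2319.
Momentum: p = γβ·mc = 1.2319 × 0.584 × 0.511 MeV/c = 0.368 MeV/c.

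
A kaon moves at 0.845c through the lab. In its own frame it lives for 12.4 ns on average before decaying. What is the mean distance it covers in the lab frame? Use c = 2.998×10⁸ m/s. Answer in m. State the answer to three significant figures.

5.87 m

Lorentz factor: γ = (1 − 0.714025)^(−1/2) = 1.87.
Lab-frame lifetime: Δt = γτ = 1.87 × 12.4 ns = 23.188 ns.
Distance: d = vΔt = 0.845 × 2.998×10⁸ m/s × 2.3188×10^-8 s = 5.87 m.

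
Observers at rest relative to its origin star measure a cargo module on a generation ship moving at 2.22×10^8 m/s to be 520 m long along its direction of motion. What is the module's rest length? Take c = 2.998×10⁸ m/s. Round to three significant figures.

774 m

β = v/c = (2.22×10^8 m/s)/(2.998×10⁸ m/s) = 0.740494.
β² = 0.5483314, so γ = 1/√0.4516686 = 1.488.
Proper length: L₀ = γ·L = 1.488 × 520 = 774 m.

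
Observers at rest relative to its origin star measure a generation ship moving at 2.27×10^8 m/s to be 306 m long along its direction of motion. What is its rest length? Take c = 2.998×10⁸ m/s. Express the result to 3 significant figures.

β = v/c = (2.27×10^8 m/s)/(2.998×10⁸ m/s) = 0.757171.
γ = 1/√(1 − β²) = 1/√(1 − 0.5733079) = 1/√0.4266921 = 1/0.653217 = 1.5309.
Proper length: L₀ = γ·L = 1.5309 × 306 = 468 m.

468 m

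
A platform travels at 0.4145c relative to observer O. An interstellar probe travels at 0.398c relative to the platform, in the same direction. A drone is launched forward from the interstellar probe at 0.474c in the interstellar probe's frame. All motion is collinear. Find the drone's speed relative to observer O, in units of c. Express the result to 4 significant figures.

Compose velocities in two stages. Stage 1 (into S'): u₁ = (0.474+0.398)/(1+0.474×0.398) = 0.7336.
Stage 2 (into S): u = (0.7336+0.4145)/(1+0.7336×0.4145) = 0.88039, so the speed is 0.8804c.

0.8804c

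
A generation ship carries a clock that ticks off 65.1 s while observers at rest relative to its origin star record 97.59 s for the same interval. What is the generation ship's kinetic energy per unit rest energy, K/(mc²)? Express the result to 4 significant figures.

0.4991

γ = Δt/Δτ = 97.59/65.1 = 1.49908.
K/(mc²) = γ − 1 = 1.49908 − 1 = 0.4991.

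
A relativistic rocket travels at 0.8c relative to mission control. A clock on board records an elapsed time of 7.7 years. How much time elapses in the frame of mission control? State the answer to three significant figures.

γ = 1/√(1 − β²) = 1/√(1 − 0.64) = 1/√0.36 = 1/0.6 = 1.6667.
The onboard clock measures proper time, so the interval in the rest frame of mission control is dilated: Δt = γ·Δτ = 1.6667 × 7.7 years = 12.8 years.

12.8 years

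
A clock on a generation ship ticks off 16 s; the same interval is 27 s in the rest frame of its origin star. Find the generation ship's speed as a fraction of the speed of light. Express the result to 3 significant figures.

γ = Δt/Δτ = 27/16 = 1.6875.
β = √(1 − 1/γ²) = √(1 − 0.351166) = √0.648834 = 0.806.

0.806c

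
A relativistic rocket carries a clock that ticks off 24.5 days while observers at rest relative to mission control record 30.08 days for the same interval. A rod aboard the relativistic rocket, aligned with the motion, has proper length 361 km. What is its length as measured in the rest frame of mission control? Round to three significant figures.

294 km

γ = Δt/Δτ = 30.08/24.5 = 1.22776.
The rod contracts by the same γ: 361 km / 1.22776 = 294 km.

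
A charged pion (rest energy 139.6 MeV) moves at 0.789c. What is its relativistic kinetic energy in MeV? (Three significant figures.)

β² = 0.622521, so γ = 1/√0.377479 = 1.62762.
Kinetic energy: K = (γ − 1)mc² = (1.62762 − 1) × 139.6 MeV = 0.62762 × 139.6 = 87.6 MeV.

87.6 MeV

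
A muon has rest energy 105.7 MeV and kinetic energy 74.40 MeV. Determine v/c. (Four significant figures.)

γ = 1 + K/(mc²) = 1 + 74.40/105.7 = 1.7039.
β = √(1 − 1/γ²) = √(1 − 0.344439) = √0.655561 = 0.8097.

0.8097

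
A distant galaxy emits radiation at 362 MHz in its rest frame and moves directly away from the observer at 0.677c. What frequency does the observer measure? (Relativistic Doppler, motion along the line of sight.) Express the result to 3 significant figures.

159 MHz

Relativistic Doppler (source moving away): f_obs = f_src · √((1−β)/(1+β)).
With β = 0.677: factor = √(0.323/1.677) = 0.43887.
f_obs = 362 × 0.43887 = 159 MHz.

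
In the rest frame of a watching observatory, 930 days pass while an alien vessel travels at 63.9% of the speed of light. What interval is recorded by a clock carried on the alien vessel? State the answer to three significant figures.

γ = 1/√(1 − β²) = 1/√(1 − 0.408321) = 1/√0.591679 = 1/0.769207 = 1.3.
The moving clock records proper time: Δτ = Δt/γ = 930/1.3 = 715 days.

715 days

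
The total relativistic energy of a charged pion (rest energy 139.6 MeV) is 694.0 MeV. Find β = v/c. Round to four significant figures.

0.9796

Total energy E = γmc² gives γ = 694.0/139.6 = 4.9713.
Hence β = √(1 − 1/γ²) = √(1 − 0.0404632) = √0.9595368 = 0.9796.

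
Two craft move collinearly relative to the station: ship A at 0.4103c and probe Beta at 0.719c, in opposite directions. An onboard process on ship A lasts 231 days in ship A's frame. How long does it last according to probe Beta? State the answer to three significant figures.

472 days

Speed of ship A in probe Beta's frame: u = (v_A + v_B)/(1 + v_A v_B/c²) = (0.4103 + 0.719)/(1 + 0.4103×0.719) = 1.1293/1.2950057 = 0.87204; |u| = 0.87204c.
γ for this relative speed: γ = 1/√(1 − 0.760454) = 2.0432.
Ship A's interval is proper; time dilation gives Δt_B = γΔτ = 2.0432 × 231 days = 472 days.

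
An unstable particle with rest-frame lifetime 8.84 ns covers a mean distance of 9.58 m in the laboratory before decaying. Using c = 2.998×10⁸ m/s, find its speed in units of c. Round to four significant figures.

d = βγcτ ⇒ βγ = d/(cτ) = 9.580 m / (2.650232 m) = 3.6148.
β = (βγ)/√(1+(βγ)²) = 3.6148/√14.0668 = 0.9638.

0.9638c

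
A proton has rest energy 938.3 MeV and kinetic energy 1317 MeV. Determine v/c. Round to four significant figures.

K = (γ−1)mc², so γ = 1 + 1317/938.3 = 2.4036.
Then v/c = √(1 − γ⁻²) = √(1 − 0.173091) = √0.826909 = 0.9093.

0.9093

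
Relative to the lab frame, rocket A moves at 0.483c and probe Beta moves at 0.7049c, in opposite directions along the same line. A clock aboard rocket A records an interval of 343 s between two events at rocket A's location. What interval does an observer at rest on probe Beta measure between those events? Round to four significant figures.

740.3 s

Transform rocket A's velocity into probe Beta's frame: (0.483 + 0.7049)/(1 + 0.483·0.7049) = 1.1879/1.3404667, so the relative speed is 0.88618c.
γ for this relative speed: γ = 1/√(1 − 0.785315) = 2.1582.
Rocket A's interval is proper; time dilation gives Δt_B = γΔτ = 2.1582 × 343 s = 740.3 s.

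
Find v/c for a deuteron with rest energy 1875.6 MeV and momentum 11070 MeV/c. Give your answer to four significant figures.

pc/(mc²) = 11070/1875.6 = 5.9021 = βγ = β/√(1−β²).
So β² = x²/(1 + x²) with x = 5.9021: x² = 34.8348, β² = 34.8348/35.8348 = 0.972094, β = 0.9859.

0.9859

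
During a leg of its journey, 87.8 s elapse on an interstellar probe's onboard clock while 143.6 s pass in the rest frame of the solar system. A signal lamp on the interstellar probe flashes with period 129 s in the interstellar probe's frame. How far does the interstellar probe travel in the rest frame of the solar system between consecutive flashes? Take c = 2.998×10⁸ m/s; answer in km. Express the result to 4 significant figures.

From Δt = γΔτ: γ = 143.6/87.8 = 1.63554.
β = √(1 − 1/γ²) = 0.79131. Lab-frame period = γτ = 1.63554×129 s = 210.98 s. Distance = βc × γτ = 0.79131 × 2.998×10⁸ m/s × 210.98 s = 5.0052×10^10 m = 5.005×10^7 km.

5.005×10^7 km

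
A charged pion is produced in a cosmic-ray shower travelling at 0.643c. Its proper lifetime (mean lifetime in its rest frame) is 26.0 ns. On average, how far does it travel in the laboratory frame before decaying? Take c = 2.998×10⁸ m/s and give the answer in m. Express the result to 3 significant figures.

With β = 0.643, γ = 1/√(1 − 0.643²) = 1/√0.586551 = 1.3057.
Lab-frame lifetime: Δt = γτ = 1.3057 × 26.0 ns = 33.948 ns.
Distance: d = vΔt = 0.643 × 2.998×10⁸ m/s × 3.3948×10^-8 s = 6.54 m.

6.54 m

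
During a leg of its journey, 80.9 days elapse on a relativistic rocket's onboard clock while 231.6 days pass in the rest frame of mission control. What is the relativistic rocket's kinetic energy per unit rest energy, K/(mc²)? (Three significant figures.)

1.86

From Δt = γΔτ: γ = 231.6/80.9 = 2.86279.
Since K = (γ−1)mc², K/(mc²) = 2.86279 − 1 = 1.86.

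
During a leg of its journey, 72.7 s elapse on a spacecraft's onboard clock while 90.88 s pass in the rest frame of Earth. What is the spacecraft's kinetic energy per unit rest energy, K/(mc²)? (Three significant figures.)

0.250

γ = Δt/Δτ = 90.88/72.7 = 1.25007.
K/(mc²) = γ − 1 = 1.25007 − 1 = 0.250.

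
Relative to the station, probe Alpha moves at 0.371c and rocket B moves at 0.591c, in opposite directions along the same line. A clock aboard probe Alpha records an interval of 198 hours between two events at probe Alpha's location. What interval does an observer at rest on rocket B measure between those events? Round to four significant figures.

Speed of probe Alpha in rocket B's frame: u = (v_A + v_B)/(1 + v_A v_B/c²) = (0.371 + 0.591)/(1 + 0.371×0.591) = 0.962/1.219261 = 0.789; |u| = 0.789c.
γ for this relative speed: γ = 1/√(1 − 0.622521) = 1.6276.
The clock on probe Alpha records proper time, so rocket B measures Δt = γΔτ = 1.6276 × 198 = 322.3 hours.

322.3 hours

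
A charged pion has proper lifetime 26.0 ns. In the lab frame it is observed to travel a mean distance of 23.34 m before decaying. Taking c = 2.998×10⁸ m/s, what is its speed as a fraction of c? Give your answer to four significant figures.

Lab distance = (lab lifetime)·v = γτ·βc, so βγ = d/(cτ) = 23.34/(2.998×10⁸ × 2.600×10^-8) = 2.9943.
With βγ = 2.9943: γ² = 1 + (βγ)² = 9.96583, and β = (βγ)/γ = 2.9943/3.15687 = 0.9485.

0.9485c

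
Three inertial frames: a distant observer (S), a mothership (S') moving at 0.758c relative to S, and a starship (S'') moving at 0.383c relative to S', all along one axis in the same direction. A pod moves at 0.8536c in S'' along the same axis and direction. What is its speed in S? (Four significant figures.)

First combine the pod and starship (S''→S'): u₁ = (0.8536 + 0.383)/(1 + 0.8536×0.383) = 1.2366/1.3269288 = 0.93193.
Then combine with the mothership (S'→S): u = (0.93193 + 0.758)/(1 + 0.93193×0.758) = 1.68993/1.70640294 = 0.99035.

0.9903c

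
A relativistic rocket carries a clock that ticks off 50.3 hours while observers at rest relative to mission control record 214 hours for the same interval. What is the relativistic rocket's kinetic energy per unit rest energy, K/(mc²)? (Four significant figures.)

3.254

γ = Δt/Δτ = 214/50.3 = 4.25447.
Since K = (γ−1)mc², K/(mc²) = 4.25447 − 1 = 3.254.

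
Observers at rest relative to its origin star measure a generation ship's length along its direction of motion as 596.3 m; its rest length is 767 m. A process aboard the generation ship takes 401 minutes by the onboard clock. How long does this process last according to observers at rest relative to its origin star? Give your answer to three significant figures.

From L = L₀/γ: γ = 767/596.3 = 1.28627.
The same γ dilates the second interval: 1.28627 × 401 minutes = 516 minutes.

516 minutes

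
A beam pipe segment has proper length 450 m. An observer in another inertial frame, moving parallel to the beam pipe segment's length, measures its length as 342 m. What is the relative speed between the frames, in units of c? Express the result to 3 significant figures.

Length contraction gives γ = L₀/L = 450/342 = 1.3158.
β = √(1 − 1/γ²) = √0.422409 = 0.650.

0.650c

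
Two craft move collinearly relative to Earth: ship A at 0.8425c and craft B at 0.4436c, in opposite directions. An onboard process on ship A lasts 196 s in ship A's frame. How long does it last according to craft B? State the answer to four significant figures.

557.7 s

Transform ship A's velocity into craft B's frame: (0.8425 + 0.4436)/(1 + 0.8425·0.4436) = 1.2861/1.373733, so the relative speed is 0.93621c.
γ for this relative speed: γ = 1/√(1 − 0.876489) = 2.8454.
Ship A's interval is proper; time dilation gives Δt_B = γΔτ = 2.8454 × 196 s = 557.7 s.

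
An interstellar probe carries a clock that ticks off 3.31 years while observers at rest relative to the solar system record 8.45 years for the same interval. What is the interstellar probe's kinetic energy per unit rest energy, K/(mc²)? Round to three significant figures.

1.55

From Δt = γΔτ: γ = 8.45/3.31 = 2.55287.
Since K = (γ−1)mc², K/(mc²) = 2.55287 − 1 = 1.55.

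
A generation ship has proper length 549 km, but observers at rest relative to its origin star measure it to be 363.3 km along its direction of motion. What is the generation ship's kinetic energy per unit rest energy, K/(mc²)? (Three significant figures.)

0.511

Length contraction gives γ = L₀/L = 549/363.3 = 1.51115.
Since K = (γ−1)mc², K/(mc²) = 1.51115 − 1 = 0.511.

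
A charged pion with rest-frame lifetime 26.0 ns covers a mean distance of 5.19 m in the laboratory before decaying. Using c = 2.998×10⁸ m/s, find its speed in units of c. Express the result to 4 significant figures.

Let x = d/(cτ) = 5.190 m / (2.998×10⁸ m/s × 2.600×10^-8 s) = 0.66583. Since d = βγcτ, x = βγ = β/√(1−β²).
Solving: β² = x²/(1+x²) = 0.44333/1.44333 = 0.307158, so β = 0.5542.

0.5542c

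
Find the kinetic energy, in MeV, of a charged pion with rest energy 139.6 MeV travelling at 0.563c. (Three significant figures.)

γ = 1/√(1 − β²) = 1/√(1 − 0.316969) = 1/√0.683031 = 1/0.826457 = 1.20998.
Kinetic energy: K = (γ − 1)mc² = (1.20998 − 1) × 139.6 MeV = 0.20998 × 139.6 = 29.3 MeV.

29.3 MeV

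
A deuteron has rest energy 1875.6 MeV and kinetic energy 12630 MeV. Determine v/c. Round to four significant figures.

γ = 1 + K/(mc²) = 1 + 12630/1875.6 = 7.7338.
β = √(1 − 1/γ²) = √(1 − 0.0167191) = √0.9832809 = 0.9916.

0.9916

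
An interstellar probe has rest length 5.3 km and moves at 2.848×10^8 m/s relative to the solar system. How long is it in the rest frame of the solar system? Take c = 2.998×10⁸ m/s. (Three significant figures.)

1.66 km

β = v/c = (2.848×10^8 m/s)/(2.998×10⁸ m/s) = 0.949967.
γ = 1/√(1 − β²) = 1/√(1 − 0.9024373) = 1/√0.0975627 = 1/0.31235 = 3.2015.
Length contraction: L = L₀/γ = 5.3/3.2015 = 1.66 km.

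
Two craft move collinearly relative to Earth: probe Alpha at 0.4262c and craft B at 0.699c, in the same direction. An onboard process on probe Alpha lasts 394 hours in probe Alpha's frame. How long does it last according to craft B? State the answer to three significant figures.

428 hours

The velocity of probe Alpha relative to craft B is (0.4262 − 0.699)c / (1 − 0.4262×0.699) = −0.38856c; relative speed 0.38856c.
γ for this relative speed: γ = 1/√(1 − 0.150979) = 1.0853.
The clock on probe Alpha records proper time, so craft B measures Δt = γΔτ = 1.0853 × 394 = 428 hours.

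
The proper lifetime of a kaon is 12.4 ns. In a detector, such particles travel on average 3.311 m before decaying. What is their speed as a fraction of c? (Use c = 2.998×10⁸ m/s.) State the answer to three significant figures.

0.665c

d = βγcτ ⇒ βγ = d/(cτ) = 3.311 m / (3.71752 m) = 0.89065.
β = (βγ)/√(1+(βγ)²) = 0.89065/√1.793257 = 0.665.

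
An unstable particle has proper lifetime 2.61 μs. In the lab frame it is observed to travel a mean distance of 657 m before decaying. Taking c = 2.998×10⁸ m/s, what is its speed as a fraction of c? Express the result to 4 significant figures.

Lab distance = (lab lifetime)·v = γτ·βc, so βγ = d/(cτ) = 657.0/(2.998×10⁸ × 2.610×10^-6) = 0.83964.
With βγ = 0.83964: γ² = 1 + (βγ)² = 1.704995, and β = (βγ)/γ = 0.83964/1.30575 = 0.6430.

0.6430c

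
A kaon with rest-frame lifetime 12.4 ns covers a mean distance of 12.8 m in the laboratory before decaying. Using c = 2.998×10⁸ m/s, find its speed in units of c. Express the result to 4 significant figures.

0.9603c

Let x = d/(cτ) = 12.80 m / (2.998×10⁸ m/s × 1.240×10^-8 s) = 3.4432. Since d = βγcτ, x = βγ = β/√(1−β²).
Solving: β² = x²/(1+x²) = 11.8556/12.8556 = 0.922213, so β = 0.9603.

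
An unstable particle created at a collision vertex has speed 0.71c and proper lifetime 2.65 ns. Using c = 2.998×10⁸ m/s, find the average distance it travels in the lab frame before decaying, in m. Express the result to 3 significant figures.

0.801 m

β² = 0.5041, so γ = 1/√0.4959 = 1.42.
Lab-frame lifetime: Δt = γτ = 1.42 × 2.65 ns = 3.763 ns.
Distance: d = vΔt = 0.71 × 2.998×10⁸ m/s × 3.7630×10^-9 s = 0.801 m.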